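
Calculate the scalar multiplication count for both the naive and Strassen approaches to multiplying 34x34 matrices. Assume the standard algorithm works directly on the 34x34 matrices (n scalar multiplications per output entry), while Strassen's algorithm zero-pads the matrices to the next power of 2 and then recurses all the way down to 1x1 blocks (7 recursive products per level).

Matrix multiplication for 34x34 matrices:

Strassen's algorithm requires power-of-2 dimensions. Pad 34x34 to 64x64 (next power of 2).

Standard algorithm: 34^3 = 39304 multiplications
Strassen's algorithm: 7^(log2(64)) = 7^6 = 117649 multiplications
Difference: 39304 - 117649 = -78345 (Strassen uses MORE here due to padding overhead — for small or just-over-power-of-2 n, padding can outweigh the per-level savings)

Standard: 39304 multiplications (34^3). Strassen: 117649 multiplications (7^6, after padding to 64x64). Strassen reduces 8 recursive multiplications to 7 at each level.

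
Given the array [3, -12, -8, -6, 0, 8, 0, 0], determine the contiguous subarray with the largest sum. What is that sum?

Using Kadane's algorithm on [3, -12, -8, -6, 0, 8, 0, 0]:

Scanning through the array:
Position 1 (value -12): max_ending_here = -9, max_so_far = 3
Position 2 (value -8): max_ending_here = -8, max_so_far = 3
Position 3 (value -6): max_ending_here = -6, max_so_far = 3
Position 4 (value 0): max_ending_here = 0, max_so_far = 3
Position 5 (value 8): max_ending_here = 8, max_so_far = 8
Position 6 (value 0): max_ending_here = 8, max_so_far = 8
Position 7 (value 0): max_ending_here = 8, max_so_far = 8

Maximum subarray: [0, 8]
Maximum sum: 8

The maximum subarray is [0, 8] with sum 8. This subarray runs from index 4 to index 5.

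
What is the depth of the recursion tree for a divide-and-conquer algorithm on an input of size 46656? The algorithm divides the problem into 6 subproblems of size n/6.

For divide and conquer with division factor 6:

Problem sizes at each level:
Level 0: 46656
Level 1: 7776
Level 2: 1296
Level 3: 216
Level 4: 36
Level 5: 6
Level 6: 1

The root is level 0 and the size-1 base case is level 6 (the tree spans levels 0 through 6, i.e. 7 levels counting the root), so the depth is the number of divisions: log_6(46656) = 6

The recursion tree depth is log_6(46656) = 6. At each level, the problem size is divided by 6, so it takes 6 divisions to reduce to a base case of size 1. The algorithm makes 6 recursive calls at each level.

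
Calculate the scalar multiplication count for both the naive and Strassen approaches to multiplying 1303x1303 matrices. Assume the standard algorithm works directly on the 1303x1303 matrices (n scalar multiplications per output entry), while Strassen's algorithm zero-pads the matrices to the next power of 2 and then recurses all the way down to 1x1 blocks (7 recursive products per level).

Matrix multiplication for 1303x1303 matrices:

Strassen's algorithm requires power-of-2 dimensions. Pad 1303x1303 to 2048x2048 (next power of 2).

Standard algorithm: 1303^3 = 2212245127 multiplications
Strassen's algorithm: 7^(log2(2048)) = 7^11 = 1977326743 multiplications
Savings: 2212245127 - 1977326743 = 234918384 multiplications

Standard: 2212245127 multiplications (1303^3). Strassen: 1977326743 multiplications (7^11, after padding to 2048x2048). Strassen reduces 8 recursive multiplications to 7 at each level.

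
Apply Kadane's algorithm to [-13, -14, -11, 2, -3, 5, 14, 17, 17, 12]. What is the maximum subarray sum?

Using Kadane's algorithm on [-13, -14, -11, 2, -3, 5, 14, 17, 17, 12]:

Scanning through the array:
Position 1 (value -14): max_ending_here = -14, max_so_far = -13
Position 2 (value -11): max_ending_here = -11, max_so_far = -11
Position 3 (value 2): max_ending_here = 2, max_so_far = 2
Position 4 (value -3): max_ending_here = -1, max_so_far = 2
Position 5 (value 5): max_ending_here = 5, max_so_far = 5
Position 6 (value 14): max_ending_here = 19, max_so_far = 19
Position 7 (value 17): max_ending_here = 36, max_so_far = 36
Position 8 (value 17): max_ending_here = 53, max_so_far = 53
Position 9 (value 12): max_ending_here = 65, max_so_far = 65

Maximum subarray: [5, 14, 17, 17, 12]
Maximum sum: 65

The maximum subarray is [5, 14, 17, 17, 12] with sum 65. This subarray runs from index 5 to index 9.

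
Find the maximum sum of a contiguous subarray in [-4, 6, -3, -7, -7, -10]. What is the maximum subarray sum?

Using Kadane's algorithm on [-4, 6, -3, -7, -7, -10]:

Scanning through the array:
Position 1 (value 6): max_ending_here = 6, max_so_far = 6
Position 2 (value -3): max_ending_here = 3, max_so_far = 6
Position 3 (value -7): max_ending_here = -4, max_so_far = 6
Position 4 (value -7): max_ending_here = -7, max_so_far = 6
Position 5 (value -10): max_ending_here = -10, max_so_far = 6

Maximum subarray: [6]
Maximum sum: 6

The maximum subarray is [6] with sum 6. This subarray runs from index 1 to index 1.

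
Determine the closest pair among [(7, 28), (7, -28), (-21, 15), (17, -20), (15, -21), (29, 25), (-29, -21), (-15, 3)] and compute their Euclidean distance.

Computing all pairwise distances among 8 points:

d((7, 28), (7, -28)) = 56.0
d((7, 28), (-21, 15)) = 30.8707
d((7, 28), (17, -20)) = 49.0306
d((7, 28), (15, -21)) = 49.6488
d((7, 28), (29, 25)) = 22.2036
d((7, 28), (-29, -21)) = 60.803
d((7, 28), (-15, 3)) = 33.3017
d((7, -28), (-21, 15)) = 51.3128
d((7, -28), (17, -20)) = 12.8062
d((7, -28), (15, -21)) = 10.6301
d((7, -28), (29, 25)) = 57.3847
d((7, -28), (-29, -21)) = 36.6742
d((7, -28), (-15, 3)) = 38.0132
d((-21, 15), (17, -20)) = 51.6624
d((-21, 15), (15, -21)) = 50.9117
d((-21, 15), (29, 25)) = 50.9902
d((-21, 15), (-29, -21)) = 36.8782
d((-21, 15), (-15, 3)) = 13.4164
d((17, -20), (15, -21)) = 2.2361 <-- minimum
d((17, -20), (29, 25)) = 46.5725
d((17, -20), (-29, -21)) = 46.0109
d((17, -20), (-15, 3)) = 39.4081
d((15, -21), (29, 25)) = 48.0833
d((15, -21), (-29, -21)) = 44.0
d((15, -21), (-15, 3)) = 38.4187
d((29, 25), (-29, -21)) = 74.027
d((29, 25), (-15, 3)) = 49.1935
d((-29, -21), (-15, 3)) = 27.7849

Closest pair: (17, -20) and (15, -21) with distance 2.2361

The closest pair is (17, -20) and (15, -21) with Euclidean distance 2.2361. For 8 points, brute-force pairwise comparison is shown above. For large n, the divide-and-conquer algorithm (sort by x, recurse on halves, check the dividing strip) achieves O(n log n).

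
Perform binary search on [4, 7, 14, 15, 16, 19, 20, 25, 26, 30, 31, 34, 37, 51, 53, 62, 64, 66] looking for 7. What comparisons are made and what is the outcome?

Binary search for 7 in [4, 7, 14, 15, 16, 19, 20, 25, 26, 30, 31, 34, 37, 51, 53, 62, 64, 66]:

lo=0, hi=17, mid=8, arr[mid]=26 -> 26 > 7, search left half
lo=0, hi=7, mid=3, arr[mid]=15 -> 15 > 7, search left half
lo=0, hi=2, mid=1, arr[mid]=7 -> Found target at index 1!

Binary search finds 7 at index 1 after 3 comparisons. The search repeatedly halves the search space by comparing with the middle element.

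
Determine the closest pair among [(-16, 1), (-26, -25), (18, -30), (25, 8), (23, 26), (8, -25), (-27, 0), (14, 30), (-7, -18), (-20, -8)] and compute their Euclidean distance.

Computing all pairwise distances among 10 points:

d((-16, 1), (-26, -25)) = 27.8568
d((-16, 1), (18, -30)) = 46.0109
d((-16, 1), (25, 8)) = 41.5933
d((-16, 1), (23, 26)) = 46.3249
d((-16, 1), (8, -25)) = 35.3836
d((-16, 1), (-27, 0)) = 11.0454
d((-16, 1), (14, 30)) = 41.7253
d((-16, 1), (-7, -18)) = 21.0238
d((-16, 1), (-20, -8)) = 9.8489 <-- minimum
d((-26, -25), (18, -30)) = 44.2832
d((-26, -25), (25, 8)) = 60.7454
d((-26, -25), (23, 26)) = 70.7248
d((-26, -25), (8, -25)) = 34.0
d((-26, -25), (-27, 0)) = 25.02
d((-26, -25), (14, 30)) = 68.0074
d((-26, -25), (-7, -18)) = 20.2485
d((-26, -25), (-20, -8)) = 18.0278
d((18, -30), (25, 8)) = 38.6394
d((18, -30), (23, 26)) = 56.2228
d((18, -30), (8, -25)) = 11.1803
d((18, -30), (-27, 0)) = 54.0833
d((18, -30), (14, 30)) = 60.1332
d((18, -30), (-7, -18)) = 27.7308
d((18, -30), (-20, -8)) = 43.909
d((25, 8), (23, 26)) = 18.1108
d((25, 8), (8, -25)) = 37.1214
d((25, 8), (-27, 0)) = 52.6118
d((25, 8), (14, 30)) = 24.5967
d((25, 8), (-7, -18)) = 41.2311
d((25, 8), (-20, -8)) = 47.7598
d((23, 26), (8, -25)) = 53.1601
d((23, 26), (-27, 0)) = 56.356
d((23, 26), (14, 30)) = 9.8489 <-- minimum
d((23, 26), (-7, -18)) = 53.2541
d((23, 26), (-20, -8)) = 54.8179
d((8, -25), (-27, 0)) = 43.0116
d((8, -25), (14, 30)) = 55.3263
d((8, -25), (-7, -18)) = 16.5529
d((8, -25), (-20, -8)) = 32.7567
d((-27, 0), (14, 30)) = 50.8035
d((-27, 0), (-7, -18)) = 26.9072
d((-27, 0), (-20, -8)) = 10.6301
d((14, 30), (-7, -18)) = 52.3927
d((14, 30), (-20, -8)) = 50.9902
d((-7, -18), (-20, -8)) = 16.4012

Minimum distance: 9.8489 (tie among 2 pairs: (-16, 1) and (-20, -8); (23, 26) and (14, 30))

The minimum Euclidean distance is 9.8489. There is a tie: 2 pairs achieve this minimum — (-16, 1) and (-20, -8); (23, 26) and (14, 30). Any of these is a valid closest pair. For 10 points, brute-force pairwise comparison is shown above. For large n, the divide-and-conquer algorithm (sort by x, recurse on halves, check the dividing strip) achieves O(n log n).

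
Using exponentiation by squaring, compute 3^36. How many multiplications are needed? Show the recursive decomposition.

Computing 3^36 by squaring (build up from 3^1; each line after the first costs one multiplication):

3^1 = 3
3^2 = (3^1)^2 = 3^2 = 9
3^4 = (3^2)^2 = 9^2 = 81
3^8 = (3^4)^2 = 81^2 = 6561
3^9 = 3 * 3^8 = 3 * 6561 = 19683
3^18 = (3^9)^2 = 19683^2 = 387420489
3^36 = (3^18)^2 = 387420489^2 = 150094635296999121

Result: 150094635296999121
Multiplications needed: 6 (6 lines after 3^1)

3^36 = 150094635296999121. Using exponentiation by squaring, this requires 6 multiplications. The key idea: if the exponent is even, square the half-power; if odd, multiply by the base once.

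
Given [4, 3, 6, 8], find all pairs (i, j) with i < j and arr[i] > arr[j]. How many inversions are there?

Finding inversions in [4, 3, 6, 8]:

(0, 1): arr[0]=4 > arr[1]=3

Total inversions: 1

The array has 1 inversion(s): (0,1). Each pair (i,j) satisfies i < j and arr[i] > arr[j].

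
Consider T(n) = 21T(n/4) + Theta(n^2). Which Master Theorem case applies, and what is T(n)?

Master Theorem for T(n) = 21T(n/4) + O(n^2):

a = 21, b = 4, c = 2
log_b(a) = log_4(21) = 2.1962

Case 1: c = 2 < log_4(21) = 2.1962
T(n) = O(n^(log_4 21))

For T(n) = 21T(n/4) + O(n^2): log_4(21) = 2.1962. This is Case 1 of the Master Theorem (c < log_b(a), work dominated by leaves), giving O(n^(log_4 21)).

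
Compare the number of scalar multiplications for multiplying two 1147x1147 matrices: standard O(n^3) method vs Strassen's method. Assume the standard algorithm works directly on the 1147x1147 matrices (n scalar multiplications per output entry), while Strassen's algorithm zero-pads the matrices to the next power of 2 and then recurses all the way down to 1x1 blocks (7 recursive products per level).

Matrix multiplication for 1147x1147 matrices:

Strassen's algorithm requires power-of-2 dimensions. Pad 1147x1147 to 2048x2048 (next power of 2).

Standard algorithm: 1147^3 = 1509003523 multiplications
Strassen's algorithm: 7^(log2(2048)) = 7^11 = 1977326743 multiplications
Difference: 1509003523 - 1977326743 = -468323220 (Strassen uses MORE here due to padding overhead — for small or just-over-power-of-2 n, padding can outweigh the per-level savings)

Standard: 1509003523 multiplications (1147^3). Strassen: 1977326743 multiplications (7^11, after padding to 2048x2048). Strassen reduces 8 recursive multiplications to 7 at each level.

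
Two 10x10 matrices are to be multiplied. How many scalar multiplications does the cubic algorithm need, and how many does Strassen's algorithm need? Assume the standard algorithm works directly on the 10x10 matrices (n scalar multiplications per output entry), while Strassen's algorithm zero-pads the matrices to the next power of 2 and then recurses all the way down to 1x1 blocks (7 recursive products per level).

Matrix multiplication for 10x10 matrices:

Strassen's algorithm requires power-of-2 dimensions. Pad 10x10 to 16x16 (next power of 2).

Standard algorithm: 10^3 = 1000 multiplications
Strassen's algorithm: 7^(log2(16)) = 7^4 = 2401 multiplications
Difference: 1000 - 2401 = -1401 (Strassen uses MORE here due to padding overhead — for small or just-over-power-of-2 n, padding can outweigh the per-level savings)

Standard: 1000 multiplications (10^3). Strassen: 2401 multiplications (7^4, after padding to 16x16). Strassen reduces 8 recursive multiplications to 7 at each level.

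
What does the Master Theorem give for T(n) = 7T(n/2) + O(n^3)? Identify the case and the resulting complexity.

Master Theorem for T(n) = 7T(n/2) + O(n^3):

a = 7, b = 2, c = 3
log_b(a) = log_2(7) = 2.8074

Case 3: c = 3 > log_2(7) = 2.8074
T(n) = O(n^3) = O(n^3)

For T(n) = 7T(n/2) + O(n^3): log_2(7) = 2.8074. This is Case 3 of the Master Theorem (c > log_b(a), work dominated by root), giving O(n^3).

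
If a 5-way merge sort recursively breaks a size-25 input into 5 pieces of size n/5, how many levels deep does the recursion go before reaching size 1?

For divide and conquer with division factor 5:

Problem sizes at each level:
Level 0: 25
Level 1: 5
Level 2: 1

The root is level 0 and the size-1 base case is level 2 (the tree spans levels 0 through 2, i.e. 3 levels counting the root), so the depth is the number of divisions: log_5(25) = 2

The recursion tree depth is log_5(25) = 2. At each level, the problem size is divided by 5, so it takes 2 divisions to reduce to a base case of size 1. The algorithm makes 5 recursive calls at each level.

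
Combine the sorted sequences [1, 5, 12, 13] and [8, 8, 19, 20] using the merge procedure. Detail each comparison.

Merging process:

Compare 1 vs 8: take 1 from left. Merged: [1]
Compare 5 vs 8: take 5 from left. Merged: [1, 5]
Compare 12 vs 8: take 8 from right. Merged: [1, 5, 8]
Compare 12 vs 8: take 8 from right. Merged: [1, 5, 8, 8]
Compare 12 vs 19: take 12 from left. Merged: [1, 5, 8, 8, 12]
Compare 13 vs 19: take 13 from left. Merged: [1, 5, 8, 8, 12, 13]
Append remaining from right: [19, 20]. Merged: [1, 5, 8, 8, 12, 13, 19, 20]

Final merged array: [1, 5, 8, 8, 12, 13, 19, 20]
Total comparisons: 6

The merged array is [1, 5, 8, 8, 12, 13, 19, 20], requiring 6 comparisons. The merge step runs in O(n) time where n is the total number of elements.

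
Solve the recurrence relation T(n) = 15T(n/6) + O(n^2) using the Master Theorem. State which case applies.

Master Theorem for T(n) = 15T(n/6) + O(n^2):

a = 15, b = 6, c = 2
log_b(a) = log_6(15) = 1.5114

Case 3: c = 2 > log_6(15) = 1.5114
T(n) = O(n^2) = O(n^2)

For T(n) = 15T(n/6) + O(n^2): log_6(15) = 1.5114. This is Case 3 of the Master Theorem (c > log_b(a), work dominated by root), giving O(n^2).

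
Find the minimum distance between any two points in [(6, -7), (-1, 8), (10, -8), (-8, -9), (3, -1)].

Computing all pairwise distances among 5 points:

d((6, -7), (-1, 8)) = 16.5529
d((6, -7), (10, -8)) = 4.1231 <-- minimum
d((6, -7), (-8, -9)) = 14.1421
d((6, -7), (3, -1)) = 6.7082
d((-1, 8), (10, -8)) = 19.4165
d((-1, 8), (-8, -9)) = 18.3848
d((-1, 8), (3, -1)) = 9.8489
d((10, -8), (-8, -9)) = 18.0278
d((10, -8), (3, -1)) = 9.8995
d((-8, -9), (3, -1)) = 13.6015

Closest pair: (6, -7) and (10, -8) with distance 4.1231

The closest pair is (6, -7) and (10, -8) with Euclidean distance 4.1231. For 5 points, brute-force pairwise comparison is shown above. For large n, the divide-and-conquer algorithm (sort by x, recurse on halves, check the dividing strip) achieves O(n log n).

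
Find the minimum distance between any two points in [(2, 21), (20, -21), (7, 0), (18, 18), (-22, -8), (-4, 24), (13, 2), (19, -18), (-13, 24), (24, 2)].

Computing all pairwise distances among 10 points:

d((2, 21), (20, -21)) = 45.6946
d((2, 21), (7, 0)) = 21.587
d((2, 21), (18, 18)) = 16.2788
d((2, 21), (-22, -8)) = 37.6431
d((2, 21), (-4, 24)) = 6.7082
d((2, 21), (13, 2)) = 21.9545
d((2, 21), (19, -18)) = 42.5441
d((2, 21), (-13, 24)) = 15.2971
d((2, 21), (24, 2)) = 29.0689
d((20, -21), (7, 0)) = 24.6982
d((20, -21), (18, 18)) = 39.0512
d((20, -21), (-22, -8)) = 43.9659
d((20, -21), (-4, 24)) = 51.0
d((20, -21), (13, 2)) = 24.0416
d((20, -21), (19, -18)) = 3.1623 <-- minimum
d((20, -21), (-13, 24)) = 55.8032
d((20, -21), (24, 2)) = 23.3452
d((7, 0), (18, 18)) = 21.095
d((7, 0), (-22, -8)) = 30.0832
d((7, 0), (-4, 24)) = 26.4008
d((7, 0), (13, 2)) = 6.3246
d((7, 0), (19, -18)) = 21.6333
d((7, 0), (-13, 24)) = 31.241
d((7, 0), (24, 2)) = 17.1172
d((18, 18), (-22, -8)) = 47.7074
d((18, 18), (-4, 24)) = 22.8035
d((18, 18), (13, 2)) = 16.7631
d((18, 18), (19, -18)) = 36.0139
d((18, 18), (-13, 24)) = 31.5753
d((18, 18), (24, 2)) = 17.088
d((-22, -8), (-4, 24)) = 36.7151
d((-22, -8), (13, 2)) = 36.4005
d((-22, -8), (19, -18)) = 42.2019
d((-22, -8), (-13, 24)) = 33.2415
d((-22, -8), (24, 2)) = 47.0744
d((-4, 24), (13, 2)) = 27.8029
d((-4, 24), (19, -18)) = 47.8853
d((-4, 24), (-13, 24)) = 9.0
d((-4, 24), (24, 2)) = 35.609
d((13, 2), (19, -18)) = 20.8806
d((13, 2), (-13, 24)) = 34.0588
d((13, 2), (24, 2)) = 11.0
d((19, -18), (-13, 24)) = 52.8015
d((19, -18), (24, 2)) = 20.6155
d((-13, 24), (24, 2)) = 43.0465

Closest pair: (20, -21) and (19, -18) with distance 3.1623

The closest pair is (20, -21) and (19, -18) with Euclidean distance 3.1623. For 10 points, brute-force pairwise comparison is shown above. For large n, the divide-and-conquer algorithm (sort by x, recurse on halves, check the dividing strip) achieves O(n log n).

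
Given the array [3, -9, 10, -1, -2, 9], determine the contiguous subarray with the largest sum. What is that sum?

Using Kadane's algorithm on [3, -9, 10, -1, -2, 9]:

Scanning through the array:
Position 1 (value -9): max_ending_here = -6, max_so_far = 3
Position 2 (value 10): max_ending_here = 10, max_so_far = 10
Position 3 (value -1): max_ending_here = 9, max_so_far = 10
Position 4 (value -2): max_ending_here = 7, max_so_far = 10
Position 5 (value 9): max_ending_here = 16, max_so_far = 16

Maximum subarray: [10, -1, -2, 9]
Maximum sum: 16

The maximum subarray is [10, -1, -2, 9] with sum 16. This subarray runs from index 2 to index 5.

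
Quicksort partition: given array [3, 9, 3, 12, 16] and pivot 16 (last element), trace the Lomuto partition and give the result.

Lomuto partition with pivot = 16:

Initial array: [3, 9, 3, 12, 16]

arr[0]=3 <= 16: swap with position 0, array becomes [3, 9, 3, 12, 16]
arr[1]=9 <= 16: swap with position 1, array becomes [3, 9, 3, 12, 16]
arr[2]=3 <= 16: swap with position 2, array becomes [3, 9, 3, 12, 16]
arr[3]=12 <= 16: swap with position 3, array becomes [3, 9, 3, 12, 16]

Place pivot at position 4: [3, 9, 3, 12, 16]
Pivot position: 4

After partitioning with pivot 16, the array becomes [3, 9, 3, 12, 16]. The pivot is placed at index 4. All elements to the left of the pivot are <= 16, and all elements to the right are > 16.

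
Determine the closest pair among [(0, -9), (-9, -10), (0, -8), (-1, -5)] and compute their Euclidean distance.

Computing all pairwise distances among 4 points:

d((0, -9), (-9, -10)) = 9.0554
d((0, -9), (0, -8)) = 1.0 <-- minimum
d((0, -9), (-1, -5)) = 4.1231
d((-9, -10), (0, -8)) = 9.2195
d((-9, -10), (-1, -5)) = 9.434
d((0, -8), (-1, -5)) = 3.1623

Closest pair: (0, -9) and (0, -8) with distance 1.0

The closest pair is (0, -9) and (0, -8) with Euclidean distance 1.0. For 4 points, brute-force pairwise comparison is shown above. For large n, the divide-and-conquer algorithm (sort by x, recurse on halves, check the dividing strip) achieves O(n log n).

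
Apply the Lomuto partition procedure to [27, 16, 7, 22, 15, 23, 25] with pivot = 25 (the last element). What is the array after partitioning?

Lomuto partition with pivot = 25:

Initial array: [27, 16, 7, 22, 15, 23, 25]

arr[0]=27 > 25: no swap
arr[1]=16 <= 25: swap with position 0, array becomes [16, 27, 7, 22, 15, 23, 25]
arr[2]=7 <= 25: swap with position 1, array becomes [16, 7, 27, 22, 15, 23, 25]
arr[3]=22 <= 25: swap with position 2, array becomes [16, 7, 22, 27, 15, 23, 25]
arr[4]=15 <= 25: swap with position 3, array becomes [16, 7, 22, 15, 27, 23, 25]
arr[5]=23 <= 25: swap with position 4, array becomes [16, 7, 22, 15, 23, 27, 25]

Place pivot at position 5: [16, 7, 22, 15, 23, 25, 27]
Pivot position: 5

After partitioning with pivot 25, the array becomes [16, 7, 22, 15, 23, 25, 27]. The pivot is placed at index 5. All elements to the left of the pivot are <= 25, and all elements to the right are > 25.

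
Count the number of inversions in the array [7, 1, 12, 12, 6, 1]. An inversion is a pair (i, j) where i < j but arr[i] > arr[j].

Finding inversions in [7, 1, 12, 12, 6, 1]:

(0, 1): arr[0]=7 > arr[1]=1
(0, 4): arr[0]=7 > arr[4]=6
(0, 5): arr[0]=7 > arr[5]=1
(2, 4): arr[2]=12 > arr[4]=6
(2, 5): arr[2]=12 > arr[5]=1
(3, 4): arr[3]=12 > arr[4]=6
(3, 5): arr[3]=12 > arr[5]=1
(4, 5): arr[4]=6 > arr[5]=1

Total inversions: 8

The array has 8 inversion(s): (0,1), (0,4), (0,5), (2,4), (2,5), (3,4), (3,5), (4,5). Each pair (i,j) satisfies i < j and arr[i] > arr[j].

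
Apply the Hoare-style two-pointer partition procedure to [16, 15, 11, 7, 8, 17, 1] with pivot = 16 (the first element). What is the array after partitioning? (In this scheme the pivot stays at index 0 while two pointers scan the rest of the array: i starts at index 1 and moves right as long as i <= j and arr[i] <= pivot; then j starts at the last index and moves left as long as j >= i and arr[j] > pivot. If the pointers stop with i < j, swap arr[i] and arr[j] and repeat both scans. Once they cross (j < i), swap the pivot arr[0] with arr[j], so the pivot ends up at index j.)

Hoare-style two-pointer partition with pivot = 16:

Initial array: [16, 15, 11, 7, 8, 17, 1]

Pointers start at i = 1, j = 6.
i stops at index 5 (arr[5]=17 > 16), j stops at index 6 (arr[6]=1 <= 16): swap arr[5] and arr[6], array becomes [16, 15, 11, 7, 8, 1, 17]
i ends at 6, j ends at 5: the pointers have crossed (j < i), so scanning stops.

Swap pivot arr[0] with arr[5] to place pivot at position 5: [1, 15, 11, 7, 8, 16, 17]
Pivot position: 5

After partitioning with pivot 16, the array becomes [1, 15, 11, 7, 8, 16, 17]. The pivot is placed at index 5. All elements to the left of the pivot are <= 16, and all elements to the right are > 16.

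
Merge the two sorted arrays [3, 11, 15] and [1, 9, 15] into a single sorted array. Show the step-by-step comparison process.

Merging process:

Compare 3 vs 1: take 1 from right. Merged: [1]
Compare 3 vs 9: take 3 from left. Merged: [1, 3]
Compare 11 vs 9: take 9 from right. Merged: [1, 3, 9]
Compare 11 vs 15: take 11 from left. Merged: [1, 3, 9, 11]
Compare 15 vs 15: take 15 from left. Merged: [1, 3, 9, 11, 15]
Append remaining from right: [15]. Merged: [1, 3, 9, 11, 15, 15]

Final merged array: [1, 3, 9, 11, 15, 15]
Total comparisons: 5

The merged array is [1, 3, 9, 11, 15, 15], requiring 5 comparisons. The merge step runs in O(n) time where n is the total number of elements.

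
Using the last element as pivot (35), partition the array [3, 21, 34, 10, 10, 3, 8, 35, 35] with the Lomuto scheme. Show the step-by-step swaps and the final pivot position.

Lomuto partition with pivot = 35:

Initial array: [3, 21, 34, 10, 10, 3, 8, 35, 35]

arr[0]=3 <= 35: swap with position 0, array becomes [3, 21, 34, 10, 10, 3, 8, 35, 35]
arr[1]=21 <= 35: swap with position 1, array becomes [3, 21, 34, 10, 10, 3, 8, 35, 35]
arr[2]=34 <= 35: swap with position 2, array becomes [3, 21, 34, 10, 10, 3, 8, 35, 35]
arr[3]=10 <= 35: swap with position 3, array becomes [3, 21, 34, 10, 10, 3, 8, 35, 35]
arr[4]=10 <= 35: swap with position 4, array becomes [3, 21, 34, 10, 10, 3, 8, 35, 35]
arr[5]=3 <= 35: swap with position 5, array becomes [3, 21, 34, 10, 10, 3, 8, 35, 35]
arr[6]=8 <= 35: swap with position 6, array becomes [3, 21, 34, 10, 10, 3, 8, 35, 35]
arr[7]=35 <= 35: swap with position 7, array becomes [3, 21, 34, 10, 10, 3, 8, 35, 35]

Place pivot at position 8: [3, 21, 34, 10, 10, 3, 8, 35, 35]
Pivot position: 8

After partitioning with pivot 35, the array becomes [3, 21, 34, 10, 10, 3, 8, 35, 35]. The pivot is placed at index 8. All elements to the left of the pivot are <= 35, and all elements to the right are > 35.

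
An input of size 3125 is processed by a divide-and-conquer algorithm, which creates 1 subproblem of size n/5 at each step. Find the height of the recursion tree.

For divide and conquer with division factor 5:

Problem sizes at each level:
Level 0: 3125
Level 1: 625
Level 2: 125
Level 3: 25
Level 4: 5
Level 5: 1

The root is level 0 and the size-1 base case is level 5 (the tree spans levels 0 through 5, i.e. 6 levels counting the root), so the depth is the number of divisions: log_5(3125) = 5

The recursion tree depth is log_5(3125) = 5. At each level, the problem size is divided by 5, so it takes 5 divisions to reduce to a base case of size 1. The algorithm makes 1 recursive call at each level.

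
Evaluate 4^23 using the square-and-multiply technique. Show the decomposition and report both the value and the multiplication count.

Computing 4^23 by squaring (build up from 4^1; each line after the first costs one multiplication):

4^1 = 4
4^2 = (4^1)^2 = 4^2 = 16
4^4 = (4^2)^2 = 16^2 = 256
4^5 = 4 * 4^4 = 4 * 256 = 1024
4^10 = (4^5)^2 = 1024^2 = 1048576
4^11 = 4 * 4^10 = 4 * 1048576 = 4194304
4^22 = (4^11)^2 = 4194304^2 = 17592186044416
4^23 = 4 * 4^22 = 4 * 17592186044416 = 70368744177664

Result: 70368744177664
Multiplications needed: 7 (7 lines after 4^1)

4^23 = 70368744177664. Using exponentiation by squaring, this requires 7 multiplications. The key idea: if the exponent is even, square the half-power; if odd, multiply by the base once.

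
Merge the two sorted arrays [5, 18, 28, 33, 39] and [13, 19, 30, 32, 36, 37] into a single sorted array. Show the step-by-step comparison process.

Merging process:

Compare 5 vs 13: take 5 from left. Merged: [5]
Compare 18 vs 13: take 13 from right. Merged: [5, 13]
Compare 18 vs 19: take 18 from left. Merged: [5, 13, 18]
Compare 28 vs 19: take 19 from right. Merged: [5, 13, 18, 19]
Compare 28 vs 30: take 28 from left. Merged: [5, 13, 18, 19, 28]
Compare 33 vs 30: take 30 from right. Merged: [5, 13, 18, 19, 28, 30]
Compare 33 vs 32: take 32 from right. Merged: [5, 13, 18, 19, 28, 30, 32]
Compare 33 vs 36: take 33 from left. Merged: [5, 13, 18, 19, 28, 30, 32, 33]
Compare 39 vs 36: take 36 from right. Merged: [5, 13, 18, 19, 28, 30, 32, 33, 36]
Compare 39 vs 37: take 37 from right. Merged: [5, 13, 18, 19, 28, 30, 32, 33, 36, 37]
Append remaining from left: [39]. Merged: [5, 13, 18, 19, 28, 30, 32, 33, 36, 37, 39]

Final merged array: [5, 13, 18, 19, 28, 30, 32, 33, 36, 37, 39]
Total comparisons: 10

The merged array is [5, 13, 18, 19, 28, 30, 32, 33, 36, 37, 39], requiring 10 comparisons. The merge step runs in O(n) time where n is the total number of elements.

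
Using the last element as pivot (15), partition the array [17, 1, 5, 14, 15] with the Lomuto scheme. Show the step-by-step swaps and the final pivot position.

Lomuto partition with pivot = 15:

Initial array: [17, 1, 5, 14, 15]

arr[0]=17 > 15: no swap
arr[1]=1 <= 15: swap with position 0, array becomes [1, 17, 5, 14, 15]
arr[2]=5 <= 15: swap with position 1, array becomes [1, 5, 17, 14, 15]
arr[3]=14 <= 15: swap with position 2, array becomes [1, 5, 14, 17, 15]

Place pivot at position 3: [1, 5, 14, 15, 17]
Pivot position: 3

After partitioning with pivot 15, the array becomes [1, 5, 14, 15, 17]. The pivot is placed at index 3. All elements to the left of the pivot are <= 15, and all elements to the right are > 15.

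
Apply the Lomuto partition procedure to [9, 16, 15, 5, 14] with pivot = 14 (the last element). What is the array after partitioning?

Lomuto partition with pivot = 14:

Initial array: [9, 16, 15, 5, 14]

arr[0]=9 <= 14: swap with position 0, array becomes [9, 16, 15, 5, 14]
arr[1]=16 > 14: no swap
arr[2]=15 > 14: no swap
arr[3]=5 <= 14: swap with position 1, array becomes [9, 5, 15, 16, 14]

Place pivot at position 2: [9, 5, 14, 16, 15]
Pivot position: 2

After partitioning with pivot 14, the array becomes [9, 5, 14, 16, 15]. The pivot is placed at index 2. All elements to the left of the pivot are <= 14, and all elements to the right are > 14.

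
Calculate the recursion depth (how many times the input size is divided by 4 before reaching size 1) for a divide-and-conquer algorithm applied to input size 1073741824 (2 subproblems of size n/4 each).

For divide and conquer with division factor 4:

Problem sizes at each level:
Level 0: 1073741824
Level 1: 268435456
Level 2: 67108864
Level 3: 16777216
Level 4: 4194304
Level 5: 1048576
Level 6: 262144
Level 7: 65536
Level 8: 16384
Level 9: 4096
Level 10: 1024
Level 11: 256
Level 12: 64
Level 13: 16
Level 14: 4
Level 15: 1

The root is level 0 and the size-1 base case is level 15 (the tree spans levels 0 through 15, i.e. 16 levels counting the root), so the depth is the number of divisions: log_4(1073741824) = 15

The recursion tree depth is log_4(1073741824) = 15. At each level, the problem size is divided by 4, so it takes 15 divisions to reduce to a base case of size 1. The algorithm makes 2 recursive calls at each level.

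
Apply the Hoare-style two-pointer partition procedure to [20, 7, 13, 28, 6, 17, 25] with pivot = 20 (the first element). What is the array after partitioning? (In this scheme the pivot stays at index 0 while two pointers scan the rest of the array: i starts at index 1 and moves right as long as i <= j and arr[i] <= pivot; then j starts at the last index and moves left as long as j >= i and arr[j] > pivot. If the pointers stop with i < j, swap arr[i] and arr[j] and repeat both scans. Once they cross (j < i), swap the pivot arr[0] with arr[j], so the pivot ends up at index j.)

Hoare-style two-pointer partition with pivot = 20:

Initial array: [20, 7, 13, 28, 6, 17, 25]

Pointers start at i = 1, j = 6.
i stops at index 3 (arr[3]=28 > 20), j stops at index 5 (arr[5]=17 <= 20): swap arr[3] and arr[5], array becomes [20, 7, 13, 17, 6, 28, 25]
i ends at 5, j ends at 4: the pointers have crossed (j < i), so scanning stops.

Swap pivot arr[0] with arr[4] to place pivot at position 4: [6, 7, 13, 17, 20, 28, 25]
Pivot position: 4

After partitioning with pivot 20, the array becomes [6, 7, 13, 17, 20, 28, 25]. The pivot is placed at index 4. All elements to the left of the pivot are <= 20, and all elements to the right are > 20.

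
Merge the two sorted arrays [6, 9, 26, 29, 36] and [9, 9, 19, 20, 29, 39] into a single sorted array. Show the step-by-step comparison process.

Merging process:

Compare 6 vs 9: take 6 from left. Merged: [6]
Compare 9 vs 9: take 9 from left. Merged: [6, 9]
Compare 26 vs 9: take 9 from right. Merged: [6, 9, 9]
Compare 26 vs 9: take 9 from right. Merged: [6, 9, 9, 9]
Compare 26 vs 19: take 19 from right. Merged: [6, 9, 9, 9, 19]
Compare 26 vs 20: take 20 from right. Merged: [6, 9, 9, 9, 19, 20]
Compare 26 vs 29: take 26 from left. Merged: [6, 9, 9, 9, 19, 20, 26]
Compare 29 vs 29: take 29 from left. Merged: [6, 9, 9, 9, 19, 20, 26, 29]
Compare 36 vs 29: take 29 from right. Merged: [6, 9, 9, 9, 19, 20, 26, 29, 29]
Compare 36 vs 39: take 36 from left. Merged: [6, 9, 9, 9, 19, 20, 26, 29, 29, 36]
Append remaining from right: [39]. Merged: [6, 9, 9, 9, 19, 20, 26, 29, 29, 36, 39]

Final merged array: [6, 9, 9, 9, 19, 20, 26, 29, 29, 36, 39]
Total comparisons: 10

The merged array is [6, 9, 9, 9, 19, 20, 26, 29, 29, 36, 39], requiring 10 comparisons. The merge step runs in O(n) time where n is the total number of elements.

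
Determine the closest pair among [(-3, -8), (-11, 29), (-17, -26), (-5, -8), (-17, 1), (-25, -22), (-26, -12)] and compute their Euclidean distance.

Computing all pairwise distances among 7 points:

d((-3, -8), (-11, 29)) = 37.855
d((-3, -8), (-17, -26)) = 22.8035
d((-3, -8), (-5, -8)) = 2.0 <-- minimum
d((-3, -8), (-17, 1)) = 16.6433
d((-3, -8), (-25, -22)) = 26.0768
d((-3, -8), (-26, -12)) = 23.3452
d((-11, 29), (-17, -26)) = 55.3263
d((-11, 29), (-5, -8)) = 37.4833
d((-11, 29), (-17, 1)) = 28.6356
d((-11, 29), (-25, -22)) = 52.8867
d((-11, 29), (-26, -12)) = 43.6578
d((-17, -26), (-5, -8)) = 21.6333
d((-17, -26), (-17, 1)) = 27.0
d((-17, -26), (-25, -22)) = 8.9443
d((-17, -26), (-26, -12)) = 16.6433
d((-5, -8), (-17, 1)) = 15.0
d((-5, -8), (-25, -22)) = 24.4131
d((-5, -8), (-26, -12)) = 21.3776
d((-17, 1), (-25, -22)) = 24.3516
d((-17, 1), (-26, -12)) = 15.8114
d((-25, -22), (-26, -12)) = 10.0499

Closest pair: (-3, -8) and (-5, -8) with distance 2.0

The closest pair is (-3, -8) and (-5, -8) with Euclidean distance 2.0. For 7 points, brute-force pairwise comparison is shown above. For large n, the divide-and-conquer algorithm (sort by x, recurse on halves, check the dividing strip) achieves O(n log n).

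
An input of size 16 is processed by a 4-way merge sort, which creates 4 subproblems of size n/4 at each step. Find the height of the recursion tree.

For divide and conquer with division factor 4:

Problem sizes at each level:
Level 0: 16
Level 1: 4
Level 2: 1

The root is level 0 and the size-1 base case is level 2 (the tree spans levels 0 through 2, i.e. 3 levels counting the root), so the depth is the number of divisions: log_4(16) = 2

The recursion tree depth is log_4(16) = 2. At each level, the problem size is divided by 4, so it takes 2 divisions to reduce to a base case of size 1. The algorithm makes 4 recursive calls at each level.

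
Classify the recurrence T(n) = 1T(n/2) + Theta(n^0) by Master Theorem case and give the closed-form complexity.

Master Theorem for T(n) = 1T(n/2) + O(n^0):

a = 1, b = 2, c = 0
log_b(a) = log_2(1) = 0.0000

Case 2: c = 0 = log_2(1) = 0.0000
T(n) = O(n^0 log n) = O(log n)

For T(n) = 1T(n/2) + O(n^0): log_2(1) = 0.0000. This is Case 2 of the Master Theorem (c = log_b(a), equal work at all levels), giving O(log n).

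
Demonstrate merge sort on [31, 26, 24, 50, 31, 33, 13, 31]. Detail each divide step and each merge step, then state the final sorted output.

Merge sort trace:

Split: [31, 26, 24, 50, 31, 33, 13, 31] -> [31, 26, 24, 50] and [31, 33, 13, 31]
  Split: [31, 26, 24, 50] -> [31, 26] and [24, 50]
    Split: [31, 26] -> [31] and [26]
    Merge: [31] + [26] -> [26, 31]
    Split: [24, 50] -> [24] and [50]
    Merge: [24] + [50] -> [24, 50]
  Merge: [26, 31] + [24, 50] -> [24, 26, 31, 50]
  Split: [31, 33, 13, 31] -> [31, 33] and [13, 31]
    Split: [31, 33] -> [31] and [33]
    Merge: [31] + [33] -> [31, 33]
    Split: [13, 31] -> [13] and [31]
    Merge: [13] + [31] -> [13, 31]
  Merge: [31, 33] + [13, 31] -> [13, 31, 31, 33]
Merge: [24, 26, 31, 50] + [13, 31, 31, 33] -> [13, 24, 26, 31, 31, 31, 33, 50]

Final sorted array: [13, 24, 26, 31, 31, 31, 33, 50]

The merge sort proceeds by recursively splitting the array and merging sorted halves.
After all merges, the sorted array is [13, 24, 26, 31, 31, 31, 33, 50].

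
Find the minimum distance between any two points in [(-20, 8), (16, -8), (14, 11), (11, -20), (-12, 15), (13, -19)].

Computing all pairwise distances among 6 points:

d((-20, 8), (16, -8)) = 39.3954
d((-20, 8), (14, 11)) = 34.1321
d((-20, 8), (11, -20)) = 41.7732
d((-20, 8), (-12, 15)) = 10.6301
d((-20, 8), (13, -19)) = 42.638
d((16, -8), (14, 11)) = 19.105
d((16, -8), (11, -20)) = 13.0
d((16, -8), (-12, 15)) = 36.2353
d((16, -8), (13, -19)) = 11.4018
d((14, 11), (11, -20)) = 31.1448
d((14, 11), (-12, 15)) = 26.3059
d((14, 11), (13, -19)) = 30.0167
d((11, -20), (-12, 15)) = 41.8808
d((11, -20), (13, -19)) = 2.2361 <-- minimum
d((-12, 15), (13, -19)) = 42.2019

Closest pair: (11, -20) and (13, -19) with distance 2.2361

The closest pair is (11, -20) and (13, -19) with Euclidean distance 2.2361. For 6 points, brute-force pairwise comparison is shown above. For large n, the divide-and-conquer algorithm (sort by x, recurse on halves, check the dividing strip) achieves O(n log n).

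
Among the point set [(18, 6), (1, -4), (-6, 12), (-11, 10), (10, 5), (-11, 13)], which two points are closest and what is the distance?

Computing all pairwise distances among 6 points:

d((18, 6), (1, -4)) = 19.7231
d((18, 6), (-6, 12)) = 24.7386
d((18, 6), (-11, 10)) = 29.2746
d((18, 6), (10, 5)) = 8.0623
d((18, 6), (-11, 13)) = 29.8329
d((1, -4), (-6, 12)) = 17.4642
d((1, -4), (-11, 10)) = 18.4391
d((1, -4), (10, 5)) = 12.7279
d((1, -4), (-11, 13)) = 20.8087
d((-6, 12), (-11, 10)) = 5.3852
d((-6, 12), (10, 5)) = 17.4642
d((-6, 12), (-11, 13)) = 5.099
d((-11, 10), (10, 5)) = 21.587
d((-11, 10), (-11, 13)) = 3.0 <-- minimum
d((10, 5), (-11, 13)) = 22.4722

Closest pair: (-11, 10) and (-11, 13) with distance 3.0

The closest pair is (-11, 10) and (-11, 13) with Euclidean distance 3.0. For 6 points, brute-force pairwise comparison is shown above. For large n, the divide-and-conquer algorithm (sort by x, recurse on halves, check the dividing strip) achieves O(n log n).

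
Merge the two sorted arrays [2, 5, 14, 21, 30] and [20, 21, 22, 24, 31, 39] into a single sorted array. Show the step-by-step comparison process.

Merging process:

Compare 2 vs 20: take 2 from left. Merged: [2]
Compare 5 vs 20: take 5 from left. Merged: [2, 5]
Compare 14 vs 20: take 14 from left. Merged: [2, 5, 14]
Compare 21 vs 20: take 20 from right. Merged: [2, 5, 14, 20]
Compare 21 vs 21: take 21 from left. Merged: [2, 5, 14, 20, 21]
Compare 30 vs 21: take 21 from right. Merged: [2, 5, 14, 20, 21, 21]
Compare 30 vs 22: take 22 from right. Merged: [2, 5, 14, 20, 21, 21, 22]
Compare 30 vs 24: take 24 from right. Merged: [2, 5, 14, 20, 21, 21, 22, 24]
Compare 30 vs 31: take 30 from left. Merged: [2, 5, 14, 20, 21, 21, 22, 24, 30]
Append remaining from right: [31, 39]. Merged: [2, 5, 14, 20, 21, 21, 22, 24, 30, 31, 39]

Final merged array: [2, 5, 14, 20, 21, 21, 22, 24, 30, 31, 39]
Total comparisons: 9

The merged array is [2, 5, 14, 20, 21, 21, 22, 24, 30, 31, 39], requiring 9 comparisons. The merge step runs in O(n) time where n is the total number of elements.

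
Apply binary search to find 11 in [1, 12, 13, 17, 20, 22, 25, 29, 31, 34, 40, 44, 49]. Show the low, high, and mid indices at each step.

Binary search for 11 in [1, 12, 13, 17, 20, 22, 25, 29, 31, 34, 40, 44, 49]:

lo=0, hi=12, mid=6, arr[mid]=25 -> 25 > 11, search left half
lo=0, hi=5, mid=2, arr[mid]=13 -> 13 > 11, search left half
lo=0, hi=1, mid=0, arr[mid]=1 -> 1 < 11, search right half
lo=1, hi=1, mid=1, arr[mid]=12 -> 12 > 11, search left half
lo=1 > hi=0, target 11 not found

Binary search determines that 11 is not in the array after 4 comparisons. The search space was exhausted without finding the target.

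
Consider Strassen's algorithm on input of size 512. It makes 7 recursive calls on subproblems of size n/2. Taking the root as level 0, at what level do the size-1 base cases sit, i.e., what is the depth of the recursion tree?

For divide and conquer with division factor 2:

Problem sizes at each level:
Level 0: 512
Level 1: 256
Level 2: 128
Level 3: 64
Level 4: 32
Level 5: 16
Level 6: 8
Level 7: 4
Level 8: 2
Level 9: 1

The root is level 0 and the size-1 base case is level 9 (the tree spans levels 0 through 9, i.e. 10 levels counting the root), so the depth is the number of divisions: log_2(512) = 9

The recursion tree depth is log_2(512) = 9. At each level, the problem size is divided by 2, so it takes 9 divisions to reduce to a base case of size 1. The algorithm makes 7 recursive calls at each level.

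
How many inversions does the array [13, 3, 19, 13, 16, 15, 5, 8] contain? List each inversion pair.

Finding inversions in [13, 3, 19, 13, 16, 15, 5, 8]:

(0, 1): arr[0]=13 > arr[1]=3
(0, 6): arr[0]=13 > arr[6]=5
(0, 7): arr[0]=13 > arr[7]=8
(2, 3): arr[2]=19 > arr[3]=13
(2, 4): arr[2]=19 > arr[4]=16
(2, 5): arr[2]=19 > arr[5]=15
(2, 6): arr[2]=19 > arr[6]=5
(2, 7): arr[2]=19 > arr[7]=8
(3, 6): arr[3]=13 > arr[6]=5
(3, 7): arr[3]=13 > arr[7]=8
(4, 5): arr[4]=16 > arr[5]=15
(4, 6): arr[4]=16 > arr[6]=5
(4, 7): arr[4]=16 > arr[7]=8
(5, 6): arr[5]=15 > arr[6]=5
(5, 7): arr[5]=15 > arr[7]=8

Total inversions: 15

The array has 15 inversion(s): (0,1), (0,6), (0,7), (2,3), (2,4), (2,5), (2,6), (2,7), (3,6), (3,7), (4,5), (4,6), (4,7), (5,6), (5,7). Each pair (i,j) satisfies i < j and arr[i] > arr[j].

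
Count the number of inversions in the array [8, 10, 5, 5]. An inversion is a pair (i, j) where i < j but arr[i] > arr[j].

Finding inversions in [8, 10, 5, 5]:

(0, 2): arr[0]=8 > arr[2]=5
(0, 3): arr[0]=8 > arr[3]=5
(1, 2): arr[1]=10 > arr[2]=5
(1, 3): arr[1]=10 > arr[3]=5

Total inversions: 4

The array has 4 inversion(s): (0,2), (0,3), (1,2), (1,3). Each pair (i,j) satisfies i < j and arr[i] > arr[j].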